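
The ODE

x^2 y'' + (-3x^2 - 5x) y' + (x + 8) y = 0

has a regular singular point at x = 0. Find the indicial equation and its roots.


Divide by x^2 to reach normal form y'' + P_1(x) y' + P_2(x) y = 0 with P_1(x) = -3 - 5/x and P_2(x) = 1/x + 8/x^2.
x = 0 is a singular point because the y'-coefficient -3 - 5/x has a pole at x = 0 and the y-coefficient 1/x + 8/x^2 has a pole at x = 0.
It is a regular singular point because x P_1(x) = p(x) = -3x - 5 and x^2 P_2(x) = q(x) = x + 8 are polynomials, hence analytic at x = 0.
p(0) = -5,  q(0) = 8.
Indicial equation: r(r-1) + p(0) r + q(0) = 0, i.e. r^2 + (p(0) - 1) r + q(0) = 0, i.e. r^2 - 6 r + 8 = 0.
Discriminant: (-6)^2 - 4(8) = 4, so r = (6 ± 2)/2.
Solving: r_1 = 4, r_2 = 2.

indicial: r^2 - 6 r + 8 = 0; roots r_1 = 4, r_2 = 2


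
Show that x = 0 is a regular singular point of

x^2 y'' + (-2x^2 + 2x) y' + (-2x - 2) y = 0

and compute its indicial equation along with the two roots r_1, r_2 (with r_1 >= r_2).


Divide by x^2 to reach normal form y'' + P_1(x) y' + P_2(x) y = 0 with P_1(x) = -2 + 2/x and P_2(x) = -2/x - 2/x^2.
x = 0 is a singular point because the y'-coefficient -2 + 2/x has a pole at x = 0 and the y-coefficient -2/x - 2/x^2 has a pole at x = 0.
It is a regular singular point because x P_1(x) = p(x) = 2 - 2x and x^2 P_2(x) = q(x) = -2x - 2 are polynomials, hence analytic at x = 0.
p(0) = 2,  q(0) = -2.
Indicial equation: r(r-1) + p(0) r + q(0) = 0, i.e. r^2 + (p(0) - 1) r + q(0) = 0, i.e. r^2 + 1 r - 2 = 0.
Discriminant: (1)^2 - 4(-2) = 9, so r = (-1 ± 3)/2.
Solving: r_1 = 1, r_2 = -2.

indicial: r^2 + 1 r - 2 = 0; roots r_1 = 1, r_2 = -2


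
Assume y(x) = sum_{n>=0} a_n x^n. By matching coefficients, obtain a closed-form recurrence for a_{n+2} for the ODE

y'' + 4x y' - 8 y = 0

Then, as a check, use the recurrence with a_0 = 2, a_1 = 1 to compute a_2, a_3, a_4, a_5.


Substitute y = sum_n a_n x^n.
y''(x) has coefficient (n+2)(n+1) a_{n+2} at x^n;
4 x y'(x) has coefficient 4 n a_n at x^n (shift);
-8 y(x) has coefficient -8 a_n at x^n.
Matching x^n: (n+2)(n+1) a_{n+2} + (4n - 8) a_n = 0.
Thus a_{n+2} = (-4n + 8) / ((n+1)(n+2)) * a_n.

Check with a_0 = 2, a_1 = 1 (apply the recurrence for n = 0, 1, 2, 3): a_0 = 2, a_1 = 1, a_2 = 8, a_3 = 2/3, a_4 = 0, a_5 = -2/15.

a_(n+2) = (-4n + 8) / ((n+1)(n+2)) * a_n; check: a_0 = 2, a_1 = 1, a_2 = 8, a_3 = 2/3, a_4 = 0, a_5 = -2/15


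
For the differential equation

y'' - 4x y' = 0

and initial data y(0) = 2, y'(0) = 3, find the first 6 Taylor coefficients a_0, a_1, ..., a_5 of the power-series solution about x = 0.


Ansatz: y(x) = sum_{n>=0} a_n x^n, so y'(x) = sum_{n>=1} n a_n x^(n-1) and y''(x) = sum_{n>=2} n(n-1) a_n x^(n-2).
Substitute into P(x) y'' + Q(x) y' + R(x) y = 0 with P(x) = 1, Q(x) = -4x, R(x) = 0, and match powers of x.
Initial conditions: a_0 = 2, a_1 = 3.
Setting the coefficient of each power of x to zero and solving order by order (substituting the coefficients already found):
  x^0: 2 a_2 = 0  ->  a_2 = 0
  x^1: 6 a_3 - 4 a_1 = 0  ->  6 a_3 = 4 a_1 = 12  ->  a_3 = 2
  x^2: 12 a_4 - 8 a_2 = 0  ->  12 a_4 = 8 a_2 = 0  ->  a_4 = 0
  x^3: 20 a_5 - 12 a_3 = 0  ->  20 a_5 = 12 a_3 = 24  ->  a_5 = 6/5
Truncated series: y(x) = 2 + 3 x + 2 x^3 + (6/5) x^5 + O(x^6).

a_0 = 2; a_1 = 3; a_2 = 0; a_3 = 2; a_4 = 0; a_5 = 6/5


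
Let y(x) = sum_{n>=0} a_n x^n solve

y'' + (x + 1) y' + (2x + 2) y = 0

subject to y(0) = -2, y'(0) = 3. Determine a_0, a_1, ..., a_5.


Ansatz: y(x) = sum_{n>=0} a_n x^n, so y'(x) = sum_{n>=1} n a_n x^(n-1) and y''(x) = sum_{n>=2} n(n-1) a_n x^(n-2).
Substitute into P(x) y'' + Q(x) y' + R(x) y = 0 with P(x) = 1, Q(x) = x + 1, R(x) = 2x + 2, and match powers of x.
Initial conditions: a_0 = -2, a_1 = 3.
Setting the coefficient of each power of x to zero and solving order by order (substituting the coefficients already found):
  x^0: 2 a_2 + a_1 + 2 a_0 = 0  ->  2 a_2 = -a_1 - 2 a_0 = 1  ->  a_2 = 1/2
  x^1: 6 a_3 + 2 a_2 + 3 a_1 + 2 a_0 = 0  ->  6 a_3 = -2 a_2 - 3 a_1 - 2 a_0 = -6  ->  a_3 = -1
  x^2: 12 a_4 + 3 a_3 + 4 a_2 + 2 a_1 = 0  ->  12 a_4 = -3 a_3 - 4 a_2 - 2 a_1 = -5  ->  a_4 = -5/12
  x^3: 20 a_5 + 4 a_4 + 5 a_3 + 2 a_2 = 0  ->  20 a_5 = -4 a_4 - 5 a_3 - 2 a_2 = 17/3  ->  a_5 = 17/60
Truncated series: y(x) = -2 + 3 x + (1/2) x^2 - x^3 - (5/12) x^4 + (17/60) x^5 + O(x^6).

a_0 = -2; a_1 = 3; a_2 = 1/2; a_3 = -1; a_4 = -5/12; a_5 = 17/60


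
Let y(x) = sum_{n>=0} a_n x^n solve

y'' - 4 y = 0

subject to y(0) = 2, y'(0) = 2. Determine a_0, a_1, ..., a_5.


Ansatz: y(x) = sum_{n>=0} a_n x^n, so y'(x) = sum_{n>=1} n a_n x^(n-1) and y''(x) = sum_{n>=2} n(n-1) a_n x^(n-2).
Substitute into P(x) y'' + Q(x) y' + R(x) y = 0 with P(x) = 1, Q(x) = 0, R(x) = -4, and match powers of x.
Initial conditions: a_0 = 2, a_1 = 2.
Setting the coefficient of each power of x to zero and solving order by order (substituting the coefficients already found):
  x^0: 2 a_2 - 4 a_0 = 0  ->  2 a_2 = 4 a_0 = 8  ->  a_2 = 4
  x^1: 6 a_3 - 4 a_1 = 0  ->  6 a_3 = 4 a_1 = 8  ->  a_3 = 4/3
  x^2: 12 a_4 - 4 a_2 = 0  ->  12 a_4 = 4 a_2 = 16  ->  a_4 = 4/3
  x^3: 20 a_5 - 4 a_3 = 0  ->  20 a_5 = 4 a_3 = 16/3  ->  a_5 = 4/15
Truncated series: y(x) = 2 + 2 x + 4 x^2 + (4/3) x^3 + (4/3) x^4 + (4/15) x^5 + O(x^6).

a_0 = 2; a_1 = 2; a_2 = 4; a_3 = 4/3; a_4 = 4/3; a_5 = 4/15


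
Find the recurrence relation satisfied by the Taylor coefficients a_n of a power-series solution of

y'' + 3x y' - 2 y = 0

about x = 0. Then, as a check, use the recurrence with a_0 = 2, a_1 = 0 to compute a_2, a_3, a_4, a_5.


Substitute y = sum_n a_n x^n.
y''(x) has coefficient (n+2)(n+1) a_{n+2} at x^n;
3 x y'(x) has coefficient 3 n a_n at x^n (shift);
-2 y(x) has coefficient -2 a_n at x^n.
Matching x^n: (n+2)(n+1) a_{n+2} + (3n - 2) a_n = 0.
Thus a_{n+2} = (-3n + 2) / ((n+1)(n+2)) * a_n.

Check with a_0 = 2, a_1 = 0 (apply the recurrence for n = 0, 1, 2, 3): a_0 = 2, a_1 = 0, a_2 = 2, a_3 = 0, a_4 = -2/3, a_5 = 0.

a_(n+2) = (-3n + 2) / ((n+1)(n+2)) * a_n; check: a_0 = 2, a_1 = 0, a_2 = 2, a_3 = 0, a_4 = -2/3, a_5 = 0


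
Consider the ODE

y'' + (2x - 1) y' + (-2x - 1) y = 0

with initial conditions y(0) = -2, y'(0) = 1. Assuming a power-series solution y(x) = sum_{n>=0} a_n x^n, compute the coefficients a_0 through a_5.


Ansatz: y(x) = sum_{n>=0} a_n x^n, so y'(x) = sum_{n>=1} n a_n x^(n-1) and y''(x) = sum_{n>=2} n(n-1) a_n x^(n-2).
Substitute into P(x) y'' + Q(x) y' + R(x) y = 0 with P(x) = 1, Q(x) = 2x - 1, R(x) = -2x - 1, and match powers of x.
Initial conditions: a_0 = -2, a_1 = 1.
Setting the coefficient of each power of x to zero and solving order by order (substituting the coefficients already found):
  x^0: 2 a_2 - a_1 - a_0 = 0  ->  2 a_2 = a_1 + a_0 = -1  ->  a_2 = -1/2
  x^1: 6 a_3 - 2 a_2 + a_1 - 2 a_0 = 0  ->  6 a_3 = 2 a_2 - a_1 + 2 a_0 = -6  ->  a_3 = -1
  x^2: 12 a_4 - 3 a_3 + 3 a_2 - 2 a_1 = 0  ->  12 a_4 = 3 a_3 - 3 a_2 + 2 a_1 = 1/2  ->  a_4 = 1/24
  x^3: 20 a_5 - 4 a_4 + 5 a_3 - 2 a_2 = 0  ->  20 a_5 = 4 a_4 - 5 a_3 + 2 a_2 = 25/6  ->  a_5 = 5/24
Truncated series: y(x) = -2 + x - (1/2) x^2 - x^3 + (1/24) x^4 + (5/24) x^5 + O(x^6).

a_0 = -2; a_1 = 1; a_2 = -1/2; a_3 = -1; a_4 = 1/24; a_5 = 5/24


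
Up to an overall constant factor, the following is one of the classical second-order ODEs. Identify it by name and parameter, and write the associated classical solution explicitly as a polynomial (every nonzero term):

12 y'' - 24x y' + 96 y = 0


All three coefficients share the factor 12; dividing through by 12 gives  y'' - 2x y' + 8 y = 0.
This matches the Hermite equation y'' - 2x y' + 2n y = 0 with 2n = 8, so n = 4; the polynomial solution is H_4(x).
With y = sum_k a_k x^k, matching x^k gives (k+2)(k+1) a_{k+2} = 2(k - n) a_k = 2(k - 4) a_k. The right side vanishes at k = 4, so the series with the parity of 4 terminates at degree 4.
Standard normalization: leading coefficient of H_n is 2^n, so a_4 = 2^4 = 16. Work downward with a_k = (k+1)(k+2) a_{k+2} / (2(k - n)):
  a_2 = (3)(4)(16) / (2(2 - 4)) = 192/(-4) = -48
  a_0 = (1)(2)(-48) / (2(0 - 4)) = -96/(-8) = 12
Hence H_4(x) = 16 x^4 - 48 x^2 + 12.

H_4(x); series = 16 x^4 - 48 x^2 + 12


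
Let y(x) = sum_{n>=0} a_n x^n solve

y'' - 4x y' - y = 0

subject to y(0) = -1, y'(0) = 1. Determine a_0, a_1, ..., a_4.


Ansatz: y(x) = sum_{n>=0} a_n x^n, so y'(x) = sum_{n>=1} n a_n x^(n-1) and y''(x) = sum_{n>=2} n(n-1) a_n x^(n-2).
Substitute into P(x) y'' + Q(x) y' + R(x) y = 0 with P(x) = 1, Q(x) = -4x, R(x) = -1, and match powers of x.
Initial conditions: a_0 = -1, a_1 = 1.
Setting the coefficient of each power of x to zero and solving order by order (substituting the coefficients already found):
  x^0: 2 a_2 - a_0 = 0  ->  2 a_2 = a_0 = -1  ->  a_2 = -1/2
  x^1: 6 a_3 - 5 a_1 = 0  ->  6 a_3 = 5 a_1 = 5  ->  a_3 = 5/6
  x^2: 12 a_4 - 9 a_2 = 0  ->  12 a_4 = 9 a_2 = -9/2  ->  a_4 = -3/8
Truncated series: y(x) = -1 + x - (1/2) x^2 + (5/6) x^3 - (3/8) x^4 + O(x^5).

a_0 = -1; a_1 = 1; a_2 = -1/2; a_3 = 5/6; a_4 = -3/8


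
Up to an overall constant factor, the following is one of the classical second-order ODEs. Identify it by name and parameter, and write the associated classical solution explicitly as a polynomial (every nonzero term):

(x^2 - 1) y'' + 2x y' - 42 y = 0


All three coefficients share the factor -1; dividing through by -1 gives  (1 - x^2) y'' - 2x y' + 42 y = 0.
This matches the Legendre equation (1 - x^2) y'' - 2x y' + n(n+1) y = 0 (note the -2x y' term) with n(n+1) = 42, so n = 6; the polynomial solution is P_6(x).
With y = sum_k a_k x^k, matching x^k gives (k+2)(k+1) a_{k+2} = [k(k+1) - n(n+1)] a_k = (k - 6)(k + 7) a_k. The right side vanishes at k = 6, so the series with the parity of 6 terminates at degree 6.
Standard normalization (P_n(1) = 1): leading coefficient (2n)!/(2^n (n!)^2) = 479001600/(64*518400) = 231/16, so a_6 = 231/16. Work downward with a_k = (k+1)(k+2) a_{k+2} / ((k - 6)(k + 7)):
  a_4 = (5)(6)(231/16) / ((4 - 6)(4 + 7)) = (3465/8)/(-22) = -315/16
  a_2 = (3)(4)(-315/16) / ((2 - 6)(2 + 7)) = (-945/4)/(-36) = 105/16
  a_0 = (1)(2)(105/16) / ((0 - 6)(0 + 7)) = (105/8)/(-42) = -5/16
Hence P_6(x) = 231 x^6/16 - 315 x^4/16 + 105 x^2/16 - 5/16.

P_6(x); series = 231 x^6/16 - 315 x^4/16 + 105 x^2/16 - 5/16


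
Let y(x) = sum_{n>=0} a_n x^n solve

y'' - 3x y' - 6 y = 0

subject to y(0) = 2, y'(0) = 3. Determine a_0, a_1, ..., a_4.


Ansatz: y(x) = sum_{n>=0} a_n x^n, so y'(x) = sum_{n>=1} n a_n x^(n-1) and y''(x) = sum_{n>=2} n(n-1) a_n x^(n-2).
Substitute into P(x) y'' + Q(x) y' + R(x) y = 0 with P(x) = 1, Q(x) = -3x, R(x) = -6, and match powers of x.
Initial conditions: a_0 = 2, a_1 = 3.
Setting the coefficient of each power of x to zero and solving order by order (substituting the coefficients already found):
  x^0: 2 a_2 - 6 a_0 = 0  ->  2 a_2 = 6 a_0 = 12  ->  a_2 = 6
  x^1: 6 a_3 - 9 a_1 = 0  ->  6 a_3 = 9 a_1 = 27  ->  a_3 = 9/2
  x^2: 12 a_4 - 12 a_2 = 0  ->  12 a_4 = 12 a_2 = 72  ->  a_4 = 6
Truncated series: y(x) = 2 + 3 x + 6 x^2 + (9/2) x^3 + 6 x^4 + O(x^5).

a_0 = 2; a_1 = 3; a_2 = 6; a_3 = 9/2; a_4 = 6


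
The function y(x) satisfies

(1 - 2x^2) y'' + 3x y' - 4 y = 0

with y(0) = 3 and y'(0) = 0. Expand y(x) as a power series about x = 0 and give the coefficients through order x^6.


Ansatz: y(x) = sum_{n>=0} a_n x^n, so y'(x) = sum_{n>=1} n a_n x^(n-1) and y''(x) = sum_{n>=2} n(n-1) a_n x^(n-2).
Substitute into P(x) y'' + Q(x) y' + R(x) y = 0 with P(x) = 1 - 2x^2, Q(x) = 3x, R(x) = -4, and match powers of x.
Initial conditions: a_0 = 3, a_1 = 0.
Setting the coefficient of each power of x to zero and solving order by order (substituting the coefficients already found):
  x^0: 2 a_2 - 4 a_0 = 0  ->  2 a_2 = 4 a_0 = 12  ->  a_2 = 6
  x^1: 6 a_3 - a_1 = 0  ->  6 a_3 = a_1 = 0  ->  a_3 = 0
  x^2: 12 a_4 - 2 a_2 = 0  ->  12 a_4 = 2 a_2 = 12  ->  a_4 = 1
  x^3: 20 a_5 - 7 a_3 = 0  ->  20 a_5 = 7 a_3 = 0  ->  a_5 = 0
  x^4: 30 a_6 - 16 a_4 = 0  ->  30 a_6 = 16 a_4 = 16  ->  a_6 = 8/15
Truncated series: y(x) = 3 + 6 x^2 + x^4 + (8/15) x^6 + O(x^7).

a_0 = 3; a_1 = 0; a_2 = 6; a_3 = 0; a_4 = 1; a_5 = 0; a_6 = 8/15


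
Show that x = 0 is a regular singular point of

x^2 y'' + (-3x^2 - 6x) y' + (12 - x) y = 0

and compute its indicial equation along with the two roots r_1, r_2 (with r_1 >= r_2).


Divide by x^2 to reach normal form y'' + P_1(x) y' + P_2(x) y = 0 with P_1(x) = -3 - 6/x and P_2(x) = -1/x + 12/x^2.
x = 0 is a singular point because the y'-coefficient -3 - 6/x has a pole at x = 0 and the y-coefficient -1/x + 12/x^2 has a pole at x = 0.
It is a regular singular point because x P_1(x) = p(x) = -3x - 6 and x^2 P_2(x) = q(x) = 12 - x are polynomials, hence analytic at x = 0.
p(0) = -6,  q(0) = 12.
Indicial equation: r(r-1) + p(0) r + q(0) = 0, i.e. r^2 + (p(0) - 1) r + q(0) = 0, i.e. r^2 - 7 r + 12 = 0.
Discriminant: (-7)^2 - 4(12) = 1, so r = (7 ± 1)/2.
Solving: r_1 = 4, r_2 = 3.

indicial: r^2 - 7 r + 12 = 0; roots r_1 = 4, r_2 = 3


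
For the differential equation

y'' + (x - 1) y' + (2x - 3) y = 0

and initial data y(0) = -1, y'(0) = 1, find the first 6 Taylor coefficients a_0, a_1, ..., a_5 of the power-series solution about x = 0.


Ansatz: y(x) = sum_{n>=0} a_n x^n, so y'(x) = sum_{n>=1} n a_n x^(n-1) and y''(x) = sum_{n>=2} n(n-1) a_n x^(n-2).
Substitute into P(x) y'' + Q(x) y' + R(x) y = 0 with P(x) = 1, Q(x) = x - 1, R(x) = 2x - 3, and match powers of x.
Initial conditions: a_0 = -1, a_1 = 1.
Setting the coefficient of each power of x to zero and solving order by order (substituting the coefficients already found):
  x^0: 2 a_2 - a_1 - 3 a_0 = 0  ->  2 a_2 = a_1 + 3 a_0 = -2  ->  a_2 = -1
  x^1: 6 a_3 - 2 a_2 - 2 a_1 + 2 a_0 = 0  ->  6 a_3 = 2 a_2 + 2 a_1 - 2 a_0 = 2  ->  a_3 = 1/3
  x^2: 12 a_4 - 3 a_3 - a_2 + 2 a_1 = 0  ->  12 a_4 = 3 a_3 + a_2 - 2 a_1 = -2  ->  a_4 = -1/6
  x^3: 20 a_5 - 4 a_4 + 2 a_2 = 0  ->  20 a_5 = 4 a_4 - 2 a_2 = 4/3  ->  a_5 = 1/15
Truncated series: y(x) = -1 + x - x^2 + (1/3) x^3 - (1/6) x^4 + (1/15) x^5 + O(x^6).

a_0 = -1; a_1 = 1; a_2 = -1; a_3 = 1/3; a_4 = -1/6; a_5 = 1/15


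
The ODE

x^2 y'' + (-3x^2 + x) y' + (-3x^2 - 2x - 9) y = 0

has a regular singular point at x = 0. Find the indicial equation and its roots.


Divide by x^2 to reach normal form y'' + P_1(x) y' + P_2(x) y = 0 with P_1(x) = -3 + 1/x and P_2(x) = -3 - 2/x - 9/x^2.
x = 0 is a singular point because the y'-coefficient -3 + 1/x has a pole at x = 0 and the y-coefficient -3 - 2/x - 9/x^2 has a pole at x = 0.
It is a regular singular point because x P_1(x) = p(x) = 1 - 3x and x^2 P_2(x) = q(x) = -3x^2 - 2x - 9 are polynomials, hence analytic at x = 0.
p(0) = 1,  q(0) = -9.
Indicial equation: r(r-1) + p(0) r + q(0) = 0, i.e. r^2 + (p(0) - 1) r + q(0) = 0, i.e. r^2 - 9 = 0.
Discriminant: (0)^2 - 4(-9) = 36, so r = (0 ± 6)/2.
Solving: r_1 = 3, r_2 = -3.

indicial: r^2 - 9 = 0; roots r_1 = 3, r_2 = -3


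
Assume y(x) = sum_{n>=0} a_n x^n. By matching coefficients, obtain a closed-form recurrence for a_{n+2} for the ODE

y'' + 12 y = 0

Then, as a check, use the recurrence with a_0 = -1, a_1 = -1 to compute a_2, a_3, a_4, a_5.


Substitute y = sum_n a_n x^n into y'' + (const) y = 0.
y''(x) = sum_{n>=0} (n+2)(n+1) a_{n+2} x^n.
The ODE becomes sum_n [(n+2)(n+1) a_{n+2} + 12 a_n] x^n = 0.
Setting each coefficient to zero gives the recurrence:
  (n+2)(n+1) a_{n+2} + 12 a_n = 0,
  a_{n+2} = -12 / ((n+1)(n+2)) a_n.

Check with a_0 = -1, a_1 = -1 (apply the recurrence for n = 0, 1, 2, 3): a_0 = -1, a_1 = -1, a_2 = 6, a_3 = 2, a_4 = -6, a_5 = -6/5.

a_{n+2} = -12/((n+1)(n+2)) * a_n; check: a_0 = -1, a_1 = -1, a_2 = 6, a_3 = 2, a_4 = -6, a_5 = -6/5


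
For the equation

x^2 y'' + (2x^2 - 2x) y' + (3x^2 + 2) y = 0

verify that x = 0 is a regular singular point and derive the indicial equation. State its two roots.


Divide by x^2 to reach normal form y'' + P_1(x) y' + P_2(x) y = 0 with P_1(x) = 2 - 2/x and P_2(x) = 3 + 2/x^2.
x = 0 is a singular point because the y'-coefficient 2 - 2/x has a pole at x = 0 and the y-coefficient 3 + 2/x^2 has a pole at x = 0.
It is a regular singular point because x P_1(x) = p(x) = 2x - 2 and x^2 P_2(x) = q(x) = 3x^2 + 2 are polynomials, hence analytic at x = 0.
p(0) = -2,  q(0) = 2.
Indicial equation: r(r-1) + p(0) r + q(0) = 0, i.e. r^2 + (p(0) - 1) r + q(0) = 0, i.e. r^2 - 3 r + 2 = 0.
Discriminant: (-3)^2 - 4(2) = 1, so r = (3 ± 1)/2.
Solving: r_1 = 2, r_2 = 1.

indicial: r^2 - 3 r + 2 = 0; roots r_1 = 2, r_2 = 1


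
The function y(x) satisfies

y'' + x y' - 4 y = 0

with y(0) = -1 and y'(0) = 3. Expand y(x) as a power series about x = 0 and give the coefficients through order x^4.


Ansatz: y(x) = sum_{n>=0} a_n x^n, so y'(x) = sum_{n>=1} n a_n x^(n-1) and y''(x) = sum_{n>=2} n(n-1) a_n x^(n-2).
Substitute into P(x) y'' + Q(x) y' + R(x) y = 0 with P(x) = 1, Q(x) = x, R(x) = -4, and match powers of x.
Initial conditions: a_0 = -1, a_1 = 3.
Setting the coefficient of each power of x to zero and solving order by order (substituting the coefficients already found):
  x^0: 2 a_2 - 4 a_0 = 0  ->  2 a_2 = 4 a_0 = -4  ->  a_2 = -2
  x^1: 6 a_3 - 3 a_1 = 0  ->  6 a_3 = 3 a_1 = 9  ->  a_3 = 3/2
  x^2: 12 a_4 - 2 a_2 = 0  ->  12 a_4 = 2 a_2 = -4  ->  a_4 = -1/3
Truncated series: y(x) = -1 + 3 x - 2 x^2 + (3/2) x^3 - (1/3) x^4 + O(x^5).

a_0 = -1; a_1 = 3; a_2 = -2; a_3 = 3/2; a_4 = -1/3


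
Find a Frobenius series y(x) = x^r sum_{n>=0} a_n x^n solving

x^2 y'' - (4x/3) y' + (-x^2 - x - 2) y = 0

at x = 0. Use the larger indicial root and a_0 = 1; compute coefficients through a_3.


Write in Frobenius form y'' + (p(x)/x) y' + (q(x)/x^2) y = 0:
  p(x) = -4/3,  q(x) = -x^2 - x - 2.
Indicial equation: r(r-1) + (-4/3) r + (-2) = 0 -> roots r_1 = 3, r_2 = -2/3.
Take r = r_1 = 3. Let y(x) = x^r sum_{n>=0} a_n x^n with a_0 = 1.
Substitute y = x^r sum a_n x^n and match x^{r+n}. The recurrence is
  D(n) a_n - 1 a_{n-1} - 1 a_{n-2} = 0,  where D(n) = (r+n)(r+n-1) + (-4/3)(r+n) + (-2).
  a_n = [1 a_{n-1} + 1 a_{n-2}] / D(n).
Since the indicial polynomial factors as (r - r_1)(r - r_2), D(n) = (r_1 + n - r_1)(r_1 + n - r_2) = n(n + 11/3).
Evaluating step by step (a_0 = 1):
  n = 1: D(1) = 1(1 + 11/3) = 14/3; numerator = 1(1) = 1; a_1 = (1)/(14/3) = 3/14
  n = 2: D(2) = 2(2 + 11/3) = 34/3; numerator = 1(3/14) + 1(1) = 17/14; a_2 = (17/14)/(34/3) = 3/28
  n = 3: D(3) = 3(3 + 11/3) = 20; numerator = 1(3/28) + 1(3/14) = 9/28; a_3 = (9/28)/(20) = 9/560

r = 3; a_0 = 1; a_1 = 3/14; a_2 = 3/28; a_3 = 9/560


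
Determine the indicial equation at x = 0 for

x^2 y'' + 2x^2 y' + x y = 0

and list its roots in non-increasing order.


Divide by x^2 to reach normal form y'' + P_1(x) y' + P_2(x) y = 0 with P_1(x) = 2 and P_2(x) = 1/x.
x = 0 is a singular point because the y-coefficient 1/x has a pole at x = 0.
It is a regular singular point because x P_1(x) = p(x) = 2x and x^2 P_2(x) = q(x) = x are polynomials, hence analytic at x = 0.
p(0) = 0,  q(0) = 0.
Indicial equation: r(r-1) + p(0) r + q(0) = 0, i.e. r^2 + (p(0) - 1) r + q(0) = 0, i.e. r^2 - 1 r = 0.
Discriminant: (-1)^2 - 4(0) = 1, so r = (1 ± 1)/2.
Solving: r_1 = 1, r_2 = 0.

indicial: r^2 - 1 r = 0; roots r_1 = 1, r_2 = 0


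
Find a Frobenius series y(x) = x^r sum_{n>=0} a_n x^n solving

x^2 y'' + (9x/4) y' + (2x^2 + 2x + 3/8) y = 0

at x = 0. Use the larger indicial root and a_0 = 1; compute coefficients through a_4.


Write in Frobenius form y'' + (p(x)/x) y' + (q(x)/x^2) y = 0:
  p(x) = 9/4,  q(x) = 2x^2 + 2x + 3/8.
Indicial equation: r(r-1) + (9/4) r + (3/8) = 0 -> roots r_1 = -1/2, r_2 = -3/4.
Take r = r_1 = -1/2. Let y(x) = x^r sum_{n>=0} a_n x^n with a_0 = 1.
Substitute y = x^r sum a_n x^n and match x^{r+n}. The recurrence is
  D(n) a_n + 2 a_{n-1} + 2 a_{n-2} = 0,  where D(n) = (r+n)(r+n-1) + (9/4)(r+n) + (3/8).
  a_n = [-2 a_{n-1} - 2 a_{n-2}] / D(n).
Since the indicial polynomial factors as (r - r_1)(r - r_2), D(n) = (r_1 + n - r_1)(r_1 + n - r_2) = n(n + 1/4).
Evaluating step by step (a_0 = 1):
  n = 1: D(1) = 1(1 + 1/4) = 5/4; numerator = -2(1) = -2; a_1 = (-2)/(5/4) = -8/5
  n = 2: D(2) = 2(2 + 1/4) = 9/2; numerator = -2(-8/5) - 2(1) = 6/5; a_2 = (6/5)/(9/2) = 4/15
  n = 3: D(3) = 3(3 + 1/4) = 39/4; numerator = -2(4/15) - 2(-8/5) = 8/3; a_3 = (8/3)/(39/4) = 32/117
  n = 4: D(4) = 4(4 + 1/4) = 17; numerator = -2(32/117) - 2(4/15) = -632/585; a_4 = (-632/585)/(17) = -632/9945

r = -1/2; a_0 = 1; a_1 = -8/5; a_2 = 4/15; a_3 = 32/117; a_4 = -632/9945


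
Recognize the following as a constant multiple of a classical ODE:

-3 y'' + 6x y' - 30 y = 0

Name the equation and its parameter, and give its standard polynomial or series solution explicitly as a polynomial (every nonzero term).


All three coefficients share the factor -3; dividing through by -3 gives  y'' - 2x y' + 10 y = 0.
This matches the Hermite equation y'' - 2x y' + 2n y = 0 with 2n = 10, so n = 5; the polynomial solution is H_5(x).
With y = sum_k a_k x^k, matching x^k gives (k+2)(k+1) a_{k+2} = 2(k - n) a_k = 2(k - 5) a_k. The right side vanishes at k = 5, so the series with the parity of 5 terminates at degree 5.
Standard normalization: leading coefficient of H_n is 2^n, so a_5 = 2^5 = 32. Work downward with a_k = (k+1)(k+2) a_{k+2} / (2(k - n)):
  a_3 = (4)(5)(32) / (2(3 - 5)) = 640/(-4) = -160
  a_1 = (2)(3)(-160) / (2(1 - 5)) = -960/(-8) = 120
Hence H_5(x) = 32 x^5 - 160 x^3 + 120 x.

H_5(x); series = 32 x^5 - 160 x^3 + 120 x


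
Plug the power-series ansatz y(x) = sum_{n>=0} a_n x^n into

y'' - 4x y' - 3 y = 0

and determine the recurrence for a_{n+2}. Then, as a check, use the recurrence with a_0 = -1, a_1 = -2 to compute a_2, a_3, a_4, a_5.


Substitute y = sum_n a_n x^n.
y''(x) has coefficient (n+2)(n+1) a_{n+2} at x^n;
-4 x y'(x) has coefficient -4 n a_n at x^n (shift);
-3 y(x) has coefficient -3 a_n at x^n.
Matching x^n: (n+2)(n+1) a_{n+2} + (-4n - 3) a_n = 0.
Thus a_{n+2} = (4n + 3) / ((n+1)(n+2)) * a_n.

Check with a_0 = -1, a_1 = -2 (apply the recurrence for n = 0, 1, 2, 3): a_0 = -1, a_1 = -2, a_2 = -3/2, a_3 = -7/3, a_4 = -11/8, a_5 = -7/4.

a_(n+2) = (4n + 3) / ((n+1)(n+2)) * a_n; check: a_0 = -1, a_1 = -2, a_2 = -3/2, a_3 = -7/3, a_4 = -11/8, a_5 = -7/4


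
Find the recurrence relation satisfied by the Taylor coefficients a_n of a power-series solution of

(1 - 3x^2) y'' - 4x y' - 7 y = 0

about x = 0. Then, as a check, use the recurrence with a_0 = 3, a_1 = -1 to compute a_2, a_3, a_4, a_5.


Substitute y = sum_n a_n x^n.
(1 - 3 x^2) y'' contributes (n+2)(n+1) a_{n+2} - 3 n(n-1) a_n at x^n.
-4 x y'(x) contributes -4 n a_n at x^n.
-7 y(x) contributes -7 a_n at x^n.
Matching x^n: (n+2)(n+1) a_{n+2} + (-3 n(n-1) - 4 n - 7) a_n = 0.
Thus a_{n+2} = (3 n(n-1) + 4 n + 7) / ((n+1)(n+2)) * a_n.

Check with a_0 = 3, a_1 = -1 (apply the recurrence for n = 0, 1, 2, 3): a_0 = 3, a_1 = -1, a_2 = 21/2, a_3 = -11/6, a_4 = 147/8, a_5 = -407/120.

a_(n+2) = (3 n(n-1) + 4 n + 7) / ((n+1)(n+2)) * a_n; check: a_0 = 3, a_1 = -1, a_2 = 21/2, a_3 = -11/6, a_4 = 147/8, a_5 = -407/120


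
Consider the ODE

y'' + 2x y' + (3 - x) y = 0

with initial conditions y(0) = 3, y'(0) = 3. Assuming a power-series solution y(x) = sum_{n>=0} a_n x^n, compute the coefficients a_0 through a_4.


Ansatz: y(x) = sum_{n>=0} a_n x^n, so y'(x) = sum_{n>=1} n a_n x^(n-1) and y''(x) = sum_{n>=2} n(n-1) a_n x^(n-2).
Substitute into P(x) y'' + Q(x) y' + R(x) y = 0 with P(x) = 1, Q(x) = 2x, R(x) = 3 - x, and match powers of x.
Initial conditions: a_0 = 3, a_1 = 3.
Setting the coefficient of each power of x to zero and solving order by order (substituting the coefficients already found):
  x^0: 2 a_2 + 3 a_0 = 0  ->  2 a_2 = -3 a_0 = -9  ->  a_2 = -9/2
  x^1: 6 a_3 + 5 a_1 - a_0 = 0  ->  6 a_3 = -5 a_1 + a_0 = -12  ->  a_3 = -2
  x^2: 12 a_4 + 7 a_2 - a_1 = 0  ->  12 a_4 = -7 a_2 + a_1 = 69/2  ->  a_4 = 23/8
Truncated series: y(x) = 3 + 3 x - (9/2) x^2 - 2 x^3 + (23/8) x^4 + O(x^5).

a_0 = 3; a_1 = 3; a_2 = -9/2; a_3 = -2; a_4 = 23/8


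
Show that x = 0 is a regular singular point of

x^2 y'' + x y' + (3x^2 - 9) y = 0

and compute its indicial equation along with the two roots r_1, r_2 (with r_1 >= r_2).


Divide by x^2 to reach normal form y'' + P_1(x) y' + P_2(x) y = 0 with P_1(x) = 1/x and P_2(x) = 3 - 9/x^2.
x = 0 is a singular point because the y'-coefficient 1/x has a pole at x = 0 and the y-coefficient 3 - 9/x^2 has a pole at x = 0.
It is a regular singular point because x P_1(x) = p(x) = 1 and x^2 P_2(x) = q(x) = 3x^2 - 9 are polynomials, hence analytic at x = 0.
p(0) = 1,  q(0) = -9.
Indicial equation: r(r-1) + p(0) r + q(0) = 0, i.e. r^2 + (p(0) - 1) r + q(0) = 0, i.e. r^2 - 9 = 0.
Discriminant: (0)^2 - 4(-9) = 36, so r = (0 ± 6)/2.
Solving: r_1 = 3, r_2 = -3.

indicial: r^2 - 9 = 0; roots r_1 = 3, r_2 = -3


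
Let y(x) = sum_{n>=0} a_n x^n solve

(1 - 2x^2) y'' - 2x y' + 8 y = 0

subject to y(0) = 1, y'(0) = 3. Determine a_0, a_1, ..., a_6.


Ansatz: y(x) = sum_{n>=0} a_n x^n, so y'(x) = sum_{n>=1} n a_n x^(n-1) and y''(x) = sum_{n>=2} n(n-1) a_n x^(n-2).
Substitute into P(x) y'' + Q(x) y' + R(x) y = 0 with P(x) = 1 - 2x^2, Q(x) = -2x, R(x) = 8, and match powers of x.
Initial conditions: a_0 = 1, a_1 = 3.
Setting the coefficient of each power of x to zero and solving order by order (substituting the coefficients already found):
  x^0: 2 a_2 + 8 a_0 = 0  ->  2 a_2 = -8 a_0 = -8  ->  a_2 = -4
  x^1: 6 a_3 + 6 a_1 = 0  ->  6 a_3 = -6 a_1 = -18  ->  a_3 = -3
  x^2: 12 a_4 = 0  ->  a_4 = 0
  x^3: 20 a_5 - 10 a_3 = 0  ->  20 a_5 = 10 a_3 = -30  ->  a_5 = -3/2
  x^4: 30 a_6 - 24 a_4 = 0  ->  30 a_6 = 24 a_4 = 0  ->  a_6 = 0
Truncated series: y(x) = 1 + 3 x - 4 x^2 - 3 x^3 - (3/2) x^5 + O(x^7).

a_0 = 1; a_1 = 3; a_2 = -4; a_3 = -3; a_4 = 0; a_5 = -3/2; a_6 = 0


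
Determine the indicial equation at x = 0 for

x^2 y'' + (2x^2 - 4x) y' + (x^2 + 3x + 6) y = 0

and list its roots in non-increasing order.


Divide by x^2 to reach normal form y'' + P_1(x) y' + P_2(x) y = 0 with P_1(x) = 2 - 4/x and P_2(x) = 1 + 3/x + 6/x^2.
x = 0 is a singular point because the y'-coefficient 2 - 4/x has a pole at x = 0 and the y-coefficient 1 + 3/x + 6/x^2 has a pole at x = 0.
It is a regular singular point because x P_1(x) = p(x) = 2x - 4 and x^2 P_2(x) = q(x) = x^2 + 3x + 6 are polynomials, hence analytic at x = 0.
p(0) = -4,  q(0) = 6.
Indicial equation: r(r-1) + p(0) r + q(0) = 0, i.e. r^2 + (p(0) - 1) r + q(0) = 0, i.e. r^2 - 5 r + 6 = 0.
Discriminant: (-5)^2 - 4(6) = 1, so r = (5 ± 1)/2.
Solving: r_1 = 3, r_2 = 2.

indicial: r^2 - 5 r + 6 = 0; roots r_1 = 3, r_2 = 2


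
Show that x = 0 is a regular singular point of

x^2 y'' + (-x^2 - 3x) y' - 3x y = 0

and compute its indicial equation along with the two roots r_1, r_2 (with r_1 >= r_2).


Divide by x^2 to reach normal form y'' + P_1(x) y' + P_2(x) y = 0 with P_1(x) = -1 - 3/x and P_2(x) = -3/x.
x = 0 is a singular point because the y'-coefficient -1 - 3/x has a pole at x = 0 and the y-coefficient -3/x has a pole at x = 0.
It is a regular singular point because x P_1(x) = p(x) = -x - 3 and x^2 P_2(x) = q(x) = -3x are polynomials, hence analytic at x = 0.
p(0) = -3,  q(0) = 0.
Indicial equation: r(r-1) + p(0) r + q(0) = 0, i.e. r^2 + (p(0) - 1) r + q(0) = 0, i.e. r^2 - 4 r = 0.
Discriminant: (-4)^2 - 4(0) = 16, so r = (4 ± 4)/2.
Solving: r_1 = 4, r_2 = 0.

indicial: r^2 - 4 r = 0; roots r_1 = 4, r_2 = 0


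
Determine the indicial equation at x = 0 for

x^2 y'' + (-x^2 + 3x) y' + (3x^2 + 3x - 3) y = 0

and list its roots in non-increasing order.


Divide by x^2 to reach normal form y'' + P_1(x) y' + P_2(x) y = 0 with P_1(x) = -1 + 3/x and P_2(x) = 3 + 3/x - 3/x^2.
x = 0 is a singular point because the y'-coefficient -1 + 3/x has a pole at x = 0 and the y-coefficient 3 + 3/x - 3/x^2 has a pole at x = 0.
It is a regular singular point because x P_1(x) = p(x) = 3 - x and x^2 P_2(x) = q(x) = 3x^2 + 3x - 3 are polynomials, hence analytic at x = 0.
p(0) = 3,  q(0) = -3.
Indicial equation: r(r-1) + p(0) r + q(0) = 0, i.e. r^2 + (p(0) - 1) r + q(0) = 0, i.e. r^2 + 2 r - 3 = 0.
Discriminant: (2)^2 - 4(-3) = 16, so r = (-2 ± 4)/2.
Solving: r_1 = 1, r_2 = -3.

indicial: r^2 + 2 r - 3 = 0; roots r_1 = 1, r_2 = -3


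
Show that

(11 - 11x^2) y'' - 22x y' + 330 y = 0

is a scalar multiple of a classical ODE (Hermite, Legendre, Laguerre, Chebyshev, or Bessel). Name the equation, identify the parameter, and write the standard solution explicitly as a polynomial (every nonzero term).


All three coefficients share the factor 11; dividing through by 11 gives  (1 - x^2) y'' - 2x y' + 30 y = 0.
This matches the Legendre equation (1 - x^2) y'' - 2x y' + n(n+1) y = 0 (note the -2x y' term) with n(n+1) = 30, so n = 5; the polynomial solution is P_5(x).
With y = sum_k a_k x^k, matching x^k gives (k+2)(k+1) a_{k+2} = [k(k+1) - n(n+1)] a_k = (k - 5)(k + 6) a_k. The right side vanishes at k = 5, so the series with the parity of 5 terminates at degree 5.
Standard normalization (P_n(1) = 1): leading coefficient (2n)!/(2^n (n!)^2) = 3628800/(32*14400) = 63/8, so a_5 = 63/8. Work downward with a_k = (k+1)(k+2) a_{k+2} / ((k - 5)(k + 6)):
  a_3 = (4)(5)(63/8) / ((3 - 5)(3 + 6)) = (315/2)/(-18) = -35/4
  a_1 = (2)(3)(-35/4) / ((1 - 5)(1 + 6)) = (-105/2)/(-28) = 15/8
Hence P_5(x) = 63 x^5/8 - 35 x^3/4 + 15 x/8.

P_5(x); series = 63 x^5/8 - 35 x^3/4 + 15 x/8


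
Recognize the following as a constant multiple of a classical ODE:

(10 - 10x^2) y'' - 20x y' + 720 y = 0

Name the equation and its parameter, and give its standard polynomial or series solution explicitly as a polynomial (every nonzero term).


All three coefficients share the factor 10; dividing through by 10 gives  (1 - x^2) y'' - 2x y' + 72 y = 0.
This matches the Legendre equation (1 - x^2) y'' - 2x y' + n(n+1) y = 0 (note the -2x y' term) with n(n+1) = 72, so n = 8; the polynomial solution is P_8(x).
With y = sum_k a_k x^k, matching x^k gives (k+2)(k+1) a_{k+2} = [k(k+1) - n(n+1)] a_k = (k - 8)(k + 9) a_k. The right side vanishes at k = 8, so the series with the parity of 8 terminates at degree 8.
Standard normalization (P_n(1) = 1): leading coefficient (2n)!/(2^n (n!)^2) = 20922789888000/(256*1625702400) = 6435/128, so a_8 = 6435/128. Work downward with a_k = (k+1)(k+2) a_{k+2} / ((k - 8)(k + 9)):
  a_6 = (7)(8)(6435/128) / ((6 - 8)(6 + 9)) = (45045/16)/(-30) = -3003/32
  a_4 = (5)(6)(-3003/32) / ((4 - 8)(4 + 9)) = (-45045/16)/(-52) = 3465/64
  a_2 = (3)(4)(3465/64) / ((2 - 8)(2 + 9)) = (10395/16)/(-66) = -315/32
  a_0 = (1)(2)(-315/32) / ((0 - 8)(0 + 9)) = (-315/16)/(-72) = 35/128
Hence P_8(x) = 6435 x^8/128 - 3003 x^6/32 + 3465 x^4/64 - 315 x^2/32 + 35/128.

P_8(x); series = 6435 x^8/128 - 3003 x^6/32 + 3465 x^4/64 - 315 x^2/32 + 35/128


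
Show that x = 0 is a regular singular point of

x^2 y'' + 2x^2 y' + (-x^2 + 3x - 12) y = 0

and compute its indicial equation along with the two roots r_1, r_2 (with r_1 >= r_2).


Divide by x^2 to reach normal form y'' + P_1(x) y' + P_2(x) y = 0 with P_1(x) = 2 and P_2(x) = -1 + 3/x - 12/x^2.
x = 0 is a singular point because the y-coefficient -1 + 3/x - 12/x^2 has a pole at x = 0.
It is a regular singular point because x P_1(x) = p(x) = 2x and x^2 P_2(x) = q(x) = -x^2 + 3x - 12 are polynomials, hence analytic at x = 0.
p(0) = 0,  q(0) = -12.
Indicial equation: r(r-1) + p(0) r + q(0) = 0, i.e. r^2 + (p(0) - 1) r + q(0) = 0, i.e. r^2 - 1 r - 12 = 0.
Discriminant: (-1)^2 - 4(-12) = 49, so r = (1 ± 7)/2.
Solving: r_1 = 4, r_2 = -3.

indicial: r^2 - 1 r - 12 = 0; roots r_1 = 4, r_2 = -3


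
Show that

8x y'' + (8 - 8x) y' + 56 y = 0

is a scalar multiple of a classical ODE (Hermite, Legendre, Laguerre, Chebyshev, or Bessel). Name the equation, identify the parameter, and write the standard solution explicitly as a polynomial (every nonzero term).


All three coefficients share the factor 8; dividing through by 8 gives  x y'' + (1 - x) y' + 7 y = 0.
This matches the Laguerre equation x y'' + (1 - x) y' + n y = 0 with n = 7; the polynomial solution is L_7(x).
With y = sum_k a_k x^k, matching x^k gives (k+1)k a_{k+1} + (k+1) a_{k+1} - k a_k + n a_k = 0, i.e. (k+1)^2 a_{k+1} = (k - n) a_k = (k - 7) a_k. The right side vanishes at k = 7, so the series terminates at degree 7.
Standard normalization L_n(0) = 1 gives a_0 = 1. Work upward with a_{k+1} = (k - 7) a_k / (k+1)^2:
  a_1 = (0 - 7)(1) / 1^2 = -7/1 = -7
  a_2 = (1 - 7)(-7) / 2^2 = 42/4 = 21/2
  a_3 = (2 - 7)(21/2) / 3^2 = (-105/2)/9 = -35/6
  a_4 = (3 - 7)(-35/6) / 4^2 = (70/3)/16 = 35/24
  a_5 = (4 - 7)(35/24) / 5^2 = (-35/8)/25 = -7/40
  a_6 = (5 - 7)(-7/40) / 6^2 = (7/20)/36 = 7/720
  a_7 = (6 - 7)(7/720) / 7^2 = (-7/720)/49 = -1/5040
Hence L_7(x) = -x^7/5040 + 7 x^6/720 - 7 x^5/40 + 35 x^4/24 - 35 x^3/6 + 21 x^2/2 - 7 x + 1.

L_7(x); series = -x^7/5040 + 7 x^6/720 - 7 x^5/40 + 35 x^4/24 - 35 x^3/6 + 21 x^2/2 - 7 x + 1


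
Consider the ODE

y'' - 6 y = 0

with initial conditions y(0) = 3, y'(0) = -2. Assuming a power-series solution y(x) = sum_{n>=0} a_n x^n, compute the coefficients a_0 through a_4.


Ansatz: y(x) = sum_{n>=0} a_n x^n, so y'(x) = sum_{n>=1} n a_n x^(n-1) and y''(x) = sum_{n>=2} n(n-1) a_n x^(n-2).
Substitute into P(x) y'' + Q(x) y' + R(x) y = 0 with P(x) = 1, Q(x) = 0, R(x) = -6, and match powers of x.
Initial conditions: a_0 = 3, a_1 = -2.
Setting the coefficient of each power of x to zero and solving order by order (substituting the coefficients already found):
  x^0: 2 a_2 - 6 a_0 = 0  ->  2 a_2 = 6 a_0 = 18  ->  a_2 = 9
  x^1: 6 a_3 - 6 a_1 = 0  ->  6 a_3 = 6 a_1 = -12  ->  a_3 = -2
  x^2: 12 a_4 - 6 a_2 = 0  ->  12 a_4 = 6 a_2 = 54  ->  a_4 = 9/2
Truncated series: y(x) = 3 - 2 x + 9 x^2 - 2 x^3 + (9/2) x^4 + O(x^5).

a_0 = 3; a_1 = -2; a_2 = 9; a_3 = -2; a_4 = 9/2


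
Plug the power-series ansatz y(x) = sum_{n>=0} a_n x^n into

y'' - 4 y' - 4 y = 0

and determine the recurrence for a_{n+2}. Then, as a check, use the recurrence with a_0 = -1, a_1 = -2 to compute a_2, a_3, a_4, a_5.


Substitute y = sum_n a_n x^n.
y''(x) has coefficient (n+2)(n+1) a_{n+2} at x^n;
-4 y'(x) has coefficient -4 (n+1) a_{n+1} at x^n;
-4 y(x) has coefficient -4 a_n at x^n.
Matching x^n: (n+2)(n+1) a_{n+2} - 4 (n+1) a_{n+1} - 4 a_n = 0.
Thus a_{n+2} = [4 (n+1) a_{n+1} + 4 a_n] / ((n+1)(n+2)).

Check with a_0 = -1, a_1 = -2 (apply the recurrence for n = 0, 1, 2, 3): a_0 = -1, a_1 = -2, a_2 = -6, a_3 = -28/3, a_4 = -34/3, a_5 = -164/15.

a_(n+2) = [4 (n+1) a_(n+1) + 4 a_n] / ((n+1)(n+2)); check: a_0 = -1, a_1 = -2, a_2 = -6, a_3 = -28/3, a_4 = -34/3, a_5 = -164/15


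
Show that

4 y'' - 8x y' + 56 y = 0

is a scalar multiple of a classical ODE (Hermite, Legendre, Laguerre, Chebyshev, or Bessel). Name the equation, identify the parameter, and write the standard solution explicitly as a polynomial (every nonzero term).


All three coefficients share the factor 4; dividing through by 4 gives  y'' - 2x y' + 14 y = 0.
This matches the Hermite equation y'' - 2x y' + 2n y = 0 with 2n = 14, so n = 7; the polynomial solution is H_7(x).
With y = sum_k a_k x^k, matching x^k gives (k+2)(k+1) a_{k+2} = 2(k - n) a_k = 2(k - 7) a_k. The right side vanishes at k = 7, so the series with the parity of 7 terminates at degree 7.
Standard normalization: leading coefficient of H_n is 2^n, so a_7 = 2^7 = 128. Work downward with a_k = (k+1)(k+2) a_{k+2} / (2(k - n)):
  a_5 = (6)(7)(128) / (2(5 - 7)) = 5376/(-4) = -1344
  a_3 = (4)(5)(-1344) / (2(3 - 7)) = -26880/(-8) = 3360
  a_1 = (2)(3)(3360) / (2(1 - 7)) = 20160/(-12) = -1680
Hence H_7(x) = 128 x^7 - 1344 x^5 + 3360 x^3 - 1680 x.

H_7(x); series = 128 x^7 - 1344 x^5 + 3360 x^3 - 1680 x


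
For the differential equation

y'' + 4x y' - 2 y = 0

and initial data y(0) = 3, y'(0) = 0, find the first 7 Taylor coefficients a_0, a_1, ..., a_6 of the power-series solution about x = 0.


Ansatz: y(x) = sum_{n>=0} a_n x^n, so y'(x) = sum_{n>=1} n a_n x^(n-1) and y''(x) = sum_{n>=2} n(n-1) a_n x^(n-2).
Substitute into P(x) y'' + Q(x) y' + R(x) y = 0 with P(x) = 1, Q(x) = 4x, R(x) = -2, and match powers of x.
Initial conditions: a_0 = 3, a_1 = 0.
Setting the coefficient of each power of x to zero and solving order by order (substituting the coefficients already found):
  x^0: 2 a_2 - 2 a_0 = 0  ->  2 a_2 = 2 a_0 = 6  ->  a_2 = 3
  x^1: 6 a_3 + 2 a_1 = 0  ->  6 a_3 = -2 a_1 = 0  ->  a_3 = 0
  x^2: 12 a_4 + 6 a_2 = 0  ->  12 a_4 = -6 a_2 = -18  ->  a_4 = -3/2
  x^3: 20 a_5 + 10 a_3 = 0  ->  20 a_5 = -10 a_3 = 0  ->  a_5 = 0
  x^4: 30 a_6 + 14 a_4 = 0  ->  30 a_6 = -14 a_4 = 21  ->  a_6 = 7/10
Truncated series: y(x) = 3 + 3 x^2 - (3/2) x^4 + (7/10) x^6 + O(x^7).

a_0 = 3; a_1 = 0; a_2 = 3; a_3 = 0; a_4 = -3/2; a_5 = 0; a_6 = 7/10


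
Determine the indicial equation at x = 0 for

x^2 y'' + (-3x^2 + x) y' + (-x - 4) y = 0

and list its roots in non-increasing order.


Divide by x^2 to reach normal form y'' + P_1(x) y' + P_2(x) y = 0 with P_1(x) = -3 + 1/x and P_2(x) = -1/x - 4/x^2.
x = 0 is a singular point because the y'-coefficient -3 + 1/x has a pole at x = 0 and the y-coefficient -1/x - 4/x^2 has a pole at x = 0.
It is a regular singular point because x P_1(x) = p(x) = 1 - 3x and x^2 P_2(x) = q(x) = -x - 4 are polynomials, hence analytic at x = 0.
p(0) = 1,  q(0) = -4.
Indicial equation: r(r-1) + p(0) r + q(0) = 0, i.e. r^2 + (p(0) - 1) r + q(0) = 0, i.e. r^2 - 4 = 0.
Discriminant: (0)^2 - 4(-4) = 16, so r = (0 ± 4)/2.
Solving: r_1 = 2, r_2 = -2.

indicial: r^2 - 4 = 0; roots r_1 = 2, r_2 = -2


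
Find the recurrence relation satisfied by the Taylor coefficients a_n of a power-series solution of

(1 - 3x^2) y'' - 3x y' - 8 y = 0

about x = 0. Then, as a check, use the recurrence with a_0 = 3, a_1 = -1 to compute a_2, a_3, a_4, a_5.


Substitute y = sum_n a_n x^n.
(1 - 3 x^2) y'' contributes (n+2)(n+1) a_{n+2} - 3 n(n-1) a_n at x^n.
-3 x y'(x) contributes -3 n a_n at x^n.
-8 y(x) contributes -8 a_n at x^n.
Matching x^n: (n+2)(n+1) a_{n+2} + (-3 n(n-1) - 3 n - 8) a_n = 0.
Thus a_{n+2} = (3 n(n-1) + 3 n + 8) / ((n+1)(n+2)) * a_n.

Check with a_0 = 3, a_1 = -1 (apply the recurrence for n = 0, 1, 2, 3): a_0 = 3, a_1 = -1, a_2 = 12, a_3 = -11/6, a_4 = 20, a_5 = -77/24.

a_(n+2) = (3 n(n-1) + 3 n + 8) / ((n+1)(n+2)) * a_n; check: a_0 = 3, a_1 = -1, a_2 = 12, a_3 = -11/6, a_4 = 20, a_5 = -77/24


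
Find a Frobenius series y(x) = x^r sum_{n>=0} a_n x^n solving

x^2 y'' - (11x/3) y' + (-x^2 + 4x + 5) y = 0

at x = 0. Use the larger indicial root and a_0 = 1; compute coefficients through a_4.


Write in Frobenius form y'' + (p(x)/x) y' + (q(x)/x^2) y = 0:
  p(x) = -11/3,  q(x) = -x^2 + 4x + 5.
Indicial equation: r(r-1) + (-11/3) r + (5) = 0 -> roots r_1 = 3, r_2 = 5/3.
Take r = r_1 = 3. Let y(x) = x^r sum_{n>=0} a_n x^n with a_0 = 1.
Substitute y = x^r sum a_n x^n and match x^{r+n}. The recurrence is
  D(n) a_n + 4 a_{n-1} - 1 a_{n-2} = 0,  where D(n) = (r+n)(r+n-1) + (-11/3)(r+n) + (5).
  a_n = [-4 a_{n-1} + 1 a_{n-2}] / D(n).
Since the indicial polynomial factors as (r - r_1)(r - r_2), D(n) = (r_1 + n - r_1)(r_1 + n - r_2) = n(n + 4/3).
Evaluating step by step (a_0 = 1):
  n = 1: D(1) = 1(1 + 4/3) = 7/3; numerator = -4(1) = -4; a_1 = (-4)/(7/3) = -12/7
  n = 2: D(2) = 2(2 + 4/3) = 20/3; numerator = -4(-12/7) + 1(1) = 55/7; a_2 = (55/7)/(20/3) = 33/28
  n = 3: D(3) = 3(3 + 4/3) = 13; numerator = -4(33/28) + 1(-12/7) = -45/7; a_3 = (-45/7)/(13) = -45/91
  n = 4: D(4) = 4(4 + 4/3) = 64/3; numerator = -4(-45/91) + 1(33/28) = 1149/364; a_4 = (1149/364)/(64/3) = 3447/23296

r = 3; a_0 = 1; a_1 = -12/7; a_2 = 33/28; a_3 = -45/91; a_4 = 3447/23296


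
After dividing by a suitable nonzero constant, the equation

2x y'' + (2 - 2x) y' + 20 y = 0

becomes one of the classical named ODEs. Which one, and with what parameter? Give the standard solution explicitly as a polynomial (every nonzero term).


All three coefficients share the factor 2; dividing through by 2 gives  x y'' + (1 - x) y' + 10 y = 0.
This matches the Laguerre equation x y'' + (1 - x) y' + n y = 0 with n = 10; the polynomial solution is L_10(x).
With y = sum_k a_k x^k, matching x^k gives (k+1)k a_{k+1} + (k+1) a_{k+1} - k a_k + n a_k = 0, i.e. (k+1)^2 a_{k+1} = (k - n) a_k = (k - 10) a_k. The right side vanishes at k = 10, so the series terminates at degree 10.
Standard normalization L_n(0) = 1 gives a_0 = 1. Work upward with a_{k+1} = (k - 10) a_k / (k+1)^2:
  a_1 = (0 - 10)(1) / 1^2 = -10/1 = -10
  a_2 = (1 - 10)(-10) / 2^2 = 90/4 = 45/2
  a_3 = (2 - 10)(45/2) / 3^2 = -180/9 = -20
  a_4 = (3 - 10)(-20) / 4^2 = 140/16 = 35/4
  a_5 = (4 - 10)(35/4) / 5^2 = (-105/2)/25 = -21/10
  a_6 = (5 - 10)(-21/10) / 6^2 = (21/2)/36 = 7/24
  a_7 = (6 - 10)(7/24) / 7^2 = (-7/6)/49 = -1/42
  a_8 = (7 - 10)(-1/42) / 8^2 = (1/14)/64 = 1/896
  a_9 = (8 - 10)(1/896) / 9^2 = (-1/448)/81 = -1/36288
  a_10 = (9 - 10)(-1/36288) / 10^2 = (1/36288)/100 = 1/3628800
Hence L_10(x) = x^10/3628800 - x^9/36288 + x^8/896 - x^7/42 + 7 x^6/24 - 21 x^5/10 + 35 x^4/4 - 20 x^3 + 45 x^2/2 - 10 x + 1.

L_10(x); series = x^10/3628800 - x^9/36288 + x^8/896 - x^7/42 + 7 x^6/24 - 21 x^5/10 + 35 x^4/4 - 20 x^3 + 45 x^2/2 - 10 x + 1
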